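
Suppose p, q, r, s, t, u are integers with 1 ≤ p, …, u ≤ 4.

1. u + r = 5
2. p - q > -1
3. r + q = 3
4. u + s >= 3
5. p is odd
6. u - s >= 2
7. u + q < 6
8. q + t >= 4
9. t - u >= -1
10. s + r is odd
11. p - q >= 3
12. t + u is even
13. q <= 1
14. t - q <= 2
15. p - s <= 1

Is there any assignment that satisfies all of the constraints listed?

Unsatisfiable

Constraints 6, 9, 11, 14, and 15 give q − t ≥ -2, t − u ≥ -1, u − s ≥ 2, s − p ≥ -1, p − q ≥ 3.
Adding all 5 inequalities: the left sides telescope to 0, and the right sides sum to (-2) + (-1) + 2 + (-1) + 3 = 1. So 0 ≥ 1, which is false.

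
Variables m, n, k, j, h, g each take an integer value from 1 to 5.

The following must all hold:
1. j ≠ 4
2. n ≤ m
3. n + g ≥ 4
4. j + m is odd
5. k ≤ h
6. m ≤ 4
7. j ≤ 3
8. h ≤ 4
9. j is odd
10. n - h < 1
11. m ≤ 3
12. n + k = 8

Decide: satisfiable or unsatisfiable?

From constraints 2 and 11: n ≤ m ≤ 3. From constraints 5 and 8: k ≤ h ≤ 4. Hence n + k ≤ 7. But constraint 12 requires n + k = 8, and 8 > 7. Contradiction.

Unsatisfiable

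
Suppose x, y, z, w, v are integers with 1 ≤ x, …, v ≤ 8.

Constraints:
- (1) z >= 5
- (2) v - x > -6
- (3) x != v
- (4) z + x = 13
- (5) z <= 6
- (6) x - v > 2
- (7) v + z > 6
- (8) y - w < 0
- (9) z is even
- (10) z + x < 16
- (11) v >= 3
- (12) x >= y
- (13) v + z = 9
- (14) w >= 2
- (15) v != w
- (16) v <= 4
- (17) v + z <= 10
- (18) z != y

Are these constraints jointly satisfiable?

Try x = 7, y = 5, z = 6, w = 6, v = 3.
Check constraint 2: v - x = -4; constraint 4: z + x = 13. The remaining constraints are straightforward to verify.

Satisfiable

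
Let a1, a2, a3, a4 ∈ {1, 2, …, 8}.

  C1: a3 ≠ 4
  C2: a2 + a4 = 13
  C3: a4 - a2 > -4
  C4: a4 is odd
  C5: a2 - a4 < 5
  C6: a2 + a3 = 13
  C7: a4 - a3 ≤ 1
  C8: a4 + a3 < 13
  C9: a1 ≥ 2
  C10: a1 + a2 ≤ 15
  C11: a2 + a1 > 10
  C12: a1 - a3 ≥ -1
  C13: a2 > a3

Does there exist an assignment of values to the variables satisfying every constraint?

The assignment a1 = 5, a2 = 8, a3 = 5, a4 = 5 works:
  constraint 2 holds since a2 + a4 = 13.
  constraint 3 holds since a4 - a2 = -3.
The rest check out directly.

Satisfiable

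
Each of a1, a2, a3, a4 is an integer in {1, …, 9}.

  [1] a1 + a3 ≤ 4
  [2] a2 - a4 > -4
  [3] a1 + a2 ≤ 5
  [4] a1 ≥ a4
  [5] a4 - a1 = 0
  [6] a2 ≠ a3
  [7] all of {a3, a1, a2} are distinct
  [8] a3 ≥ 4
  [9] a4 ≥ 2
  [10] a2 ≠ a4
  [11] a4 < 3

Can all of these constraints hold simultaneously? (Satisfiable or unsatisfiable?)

From constraints 4 and 9: a1 ≥ a4 ≥ 2. From constraint 8: a3 ≥ 4. Hence a1 + a3 ≥ 6. But constraint 1 requires a1 + a3 ≤ 4, and 4 < 6. Contradiction.

Unsatisfiable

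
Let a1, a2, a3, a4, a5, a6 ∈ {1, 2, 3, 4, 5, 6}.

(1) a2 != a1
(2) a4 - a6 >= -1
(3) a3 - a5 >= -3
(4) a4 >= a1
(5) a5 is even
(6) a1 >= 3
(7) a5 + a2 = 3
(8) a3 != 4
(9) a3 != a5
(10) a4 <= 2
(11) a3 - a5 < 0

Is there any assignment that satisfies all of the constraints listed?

Unsatisfiable

From constraints 4 and 6: a4 ≥ a1 and a1 ≥ 3, so a4 ≥ 3. From constraint 10: a4 ≤ 2. But 2 < 3, so no value of a4 works.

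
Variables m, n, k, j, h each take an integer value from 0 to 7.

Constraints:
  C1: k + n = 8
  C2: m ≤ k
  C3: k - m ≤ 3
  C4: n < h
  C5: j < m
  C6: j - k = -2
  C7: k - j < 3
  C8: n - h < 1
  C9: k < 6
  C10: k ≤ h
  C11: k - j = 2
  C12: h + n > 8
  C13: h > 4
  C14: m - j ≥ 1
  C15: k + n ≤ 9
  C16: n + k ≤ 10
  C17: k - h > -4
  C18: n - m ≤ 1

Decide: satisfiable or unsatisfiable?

Try m = 4, n = 4, k = 4, j = 2, h = 6.
Check constraint 1: k + n = 8; constraint 3: k - m = 0; constraint 6: j - k = -2. The remaining constraints are straightforward to verify.

Satisfiable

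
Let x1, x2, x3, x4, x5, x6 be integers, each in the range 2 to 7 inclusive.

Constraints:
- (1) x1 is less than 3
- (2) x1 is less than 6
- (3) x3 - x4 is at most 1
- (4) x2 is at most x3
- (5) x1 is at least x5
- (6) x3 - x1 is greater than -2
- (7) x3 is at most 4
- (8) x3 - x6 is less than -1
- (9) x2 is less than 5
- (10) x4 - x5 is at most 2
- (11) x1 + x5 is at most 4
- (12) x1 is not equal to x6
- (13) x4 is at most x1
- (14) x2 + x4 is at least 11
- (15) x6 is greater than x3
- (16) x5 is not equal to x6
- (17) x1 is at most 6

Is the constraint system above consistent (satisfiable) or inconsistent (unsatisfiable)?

From constraints 4 and 7: x2 ≤ x3 ≤ 4. From constraints 13 and 17: x4 ≤ x1 ≤ 6. Hence x2 + x4 ≤ 10. But constraint 14 requires x2 + x4 ≥ 11, and 11 > 10. Contradiction.

Unsatisfiable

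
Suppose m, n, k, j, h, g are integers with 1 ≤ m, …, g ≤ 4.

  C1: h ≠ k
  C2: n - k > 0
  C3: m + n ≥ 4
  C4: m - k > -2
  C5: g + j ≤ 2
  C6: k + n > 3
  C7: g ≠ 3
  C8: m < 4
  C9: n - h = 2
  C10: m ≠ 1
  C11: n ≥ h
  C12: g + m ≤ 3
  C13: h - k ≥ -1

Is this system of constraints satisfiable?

Try m = 2, n = 4, k = 1, j = 1, h = 2, g = 1.
Check constraint 2: n - k = 3; constraint 3: m + n = 6; constraint 4: m - k = 1. The remaining constraints are straightforward to verify.

Satisfiable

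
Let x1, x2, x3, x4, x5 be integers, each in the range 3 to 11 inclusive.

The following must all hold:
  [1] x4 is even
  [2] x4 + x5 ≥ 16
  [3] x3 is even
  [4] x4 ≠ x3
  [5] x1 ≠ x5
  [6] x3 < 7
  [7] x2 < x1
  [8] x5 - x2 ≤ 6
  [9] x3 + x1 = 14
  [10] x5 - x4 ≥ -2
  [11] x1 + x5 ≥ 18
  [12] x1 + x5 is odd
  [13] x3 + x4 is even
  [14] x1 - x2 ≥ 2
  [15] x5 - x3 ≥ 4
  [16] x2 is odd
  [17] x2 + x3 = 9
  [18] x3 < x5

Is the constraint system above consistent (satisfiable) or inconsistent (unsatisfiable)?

Satisfiable

Setting (x1, x2, x3, x4, x5) = (10, 5, 4, 8, 9) satisfies everything: constraint 2: x4 + x5 = 17; constraint 8: x5 - x2 = 4, and the others follow.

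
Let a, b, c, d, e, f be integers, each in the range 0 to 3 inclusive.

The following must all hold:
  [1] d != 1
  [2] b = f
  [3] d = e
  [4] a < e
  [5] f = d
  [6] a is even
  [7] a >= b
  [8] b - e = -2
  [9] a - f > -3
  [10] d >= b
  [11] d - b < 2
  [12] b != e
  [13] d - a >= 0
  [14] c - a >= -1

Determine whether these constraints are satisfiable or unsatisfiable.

From constraints 2, 3, and 5, b = f = d = e, so b = e. But constraint 12 says b ≠ e. Contradiction.

Unsatisfiable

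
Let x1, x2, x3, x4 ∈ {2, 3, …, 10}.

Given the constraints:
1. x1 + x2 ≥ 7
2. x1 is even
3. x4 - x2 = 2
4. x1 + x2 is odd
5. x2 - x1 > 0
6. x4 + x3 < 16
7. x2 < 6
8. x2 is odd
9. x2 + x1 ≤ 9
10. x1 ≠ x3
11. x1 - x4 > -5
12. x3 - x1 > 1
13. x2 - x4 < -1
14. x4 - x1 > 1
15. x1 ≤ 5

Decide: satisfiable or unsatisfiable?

Try x1 = 4, x2 = 5, x3 = 7, x4 = 7.
Check constraint 1: x1 + x2 = 9; constraint 3: x4 - x2 = 2. The remaining constraints are straightforward to verify.

Satisfiable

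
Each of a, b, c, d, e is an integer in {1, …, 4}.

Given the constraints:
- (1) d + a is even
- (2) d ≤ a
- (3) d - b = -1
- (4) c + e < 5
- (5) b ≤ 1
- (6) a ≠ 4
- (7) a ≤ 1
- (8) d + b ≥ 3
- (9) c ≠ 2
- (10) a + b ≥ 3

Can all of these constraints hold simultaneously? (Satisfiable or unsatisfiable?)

Unsatisfiable

From constraints 2 and 7: d ≤ a ≤ 1. From constraint 5: b ≤ 1. Hence d + b ≤ 2. But constraint 8 requires d + b ≥ 3, and 3 > 2. Contradiction.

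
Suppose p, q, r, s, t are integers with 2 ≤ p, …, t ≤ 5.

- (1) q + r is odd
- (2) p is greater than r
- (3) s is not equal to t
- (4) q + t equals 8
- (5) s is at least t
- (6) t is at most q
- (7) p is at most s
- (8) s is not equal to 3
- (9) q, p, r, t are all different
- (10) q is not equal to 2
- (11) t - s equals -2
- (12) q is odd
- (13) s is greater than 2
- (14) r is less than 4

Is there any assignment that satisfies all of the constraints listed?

Take p = 4, q = 5, r = 2, s = 5, t = 3. Then constraint 4: q + t = 8; constraint 9: values 5, 4, 2, 3 are distinct; constraint 11: t - s = -2, and every other listed constraint is also met.

Satisfiable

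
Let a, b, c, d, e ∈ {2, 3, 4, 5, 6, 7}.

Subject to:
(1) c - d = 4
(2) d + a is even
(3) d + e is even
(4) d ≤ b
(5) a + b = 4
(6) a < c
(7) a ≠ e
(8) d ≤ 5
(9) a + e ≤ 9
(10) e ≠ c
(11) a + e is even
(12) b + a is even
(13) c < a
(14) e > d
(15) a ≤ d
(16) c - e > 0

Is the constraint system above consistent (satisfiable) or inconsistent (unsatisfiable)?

Constraints 13, 14, 15, and 16 give c < a, a ≤ d, d < e, e < c. Chaining: c < a ≤ d < e < c, which forces c < c — impossible.

Unsatisfiable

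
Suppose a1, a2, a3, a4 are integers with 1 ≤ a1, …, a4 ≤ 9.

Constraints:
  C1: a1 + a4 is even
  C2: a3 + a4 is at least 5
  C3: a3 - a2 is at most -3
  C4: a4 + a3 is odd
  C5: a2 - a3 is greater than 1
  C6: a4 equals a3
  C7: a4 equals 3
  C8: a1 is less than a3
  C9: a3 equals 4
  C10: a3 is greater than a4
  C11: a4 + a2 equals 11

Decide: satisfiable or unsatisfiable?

Unsatisfiable

Constraint 7 fixes a4 = 3 and constraint 9 fixes a3 = 4, but constraint 6 requires a4 = a3. Since 3 ≠ 4, contradiction.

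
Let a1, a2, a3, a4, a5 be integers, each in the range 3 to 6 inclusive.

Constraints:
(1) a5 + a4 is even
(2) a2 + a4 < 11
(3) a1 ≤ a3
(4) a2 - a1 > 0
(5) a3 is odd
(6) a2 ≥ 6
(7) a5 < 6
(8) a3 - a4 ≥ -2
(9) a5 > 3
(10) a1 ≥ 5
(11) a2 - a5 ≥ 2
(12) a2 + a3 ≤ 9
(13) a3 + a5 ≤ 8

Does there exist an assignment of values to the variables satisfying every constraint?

Unsatisfiable

From constraint 6: a2 ≥ 6. From constraints 3 and 10: a3 ≥ a1 ≥ 5. Hence a2 + a3 ≥ 11. But constraint 12 requires a2 + a3 ≤ 9, and 9 < 11. Contradiction.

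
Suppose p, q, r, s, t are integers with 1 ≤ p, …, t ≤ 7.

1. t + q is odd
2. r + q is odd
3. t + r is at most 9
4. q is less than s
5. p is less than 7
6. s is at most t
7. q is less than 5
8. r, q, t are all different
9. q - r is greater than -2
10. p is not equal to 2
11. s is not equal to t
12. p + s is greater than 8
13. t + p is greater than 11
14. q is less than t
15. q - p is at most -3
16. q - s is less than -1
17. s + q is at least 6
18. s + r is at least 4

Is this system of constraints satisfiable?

Satisfiable

Take p = 6, q = 2, r = 1, s = 5, t = 7. Then constraint 3: t + r = 8; constraint 9: q - r = 1; constraint 12: p + s = 11, and every other listed constraint is also met.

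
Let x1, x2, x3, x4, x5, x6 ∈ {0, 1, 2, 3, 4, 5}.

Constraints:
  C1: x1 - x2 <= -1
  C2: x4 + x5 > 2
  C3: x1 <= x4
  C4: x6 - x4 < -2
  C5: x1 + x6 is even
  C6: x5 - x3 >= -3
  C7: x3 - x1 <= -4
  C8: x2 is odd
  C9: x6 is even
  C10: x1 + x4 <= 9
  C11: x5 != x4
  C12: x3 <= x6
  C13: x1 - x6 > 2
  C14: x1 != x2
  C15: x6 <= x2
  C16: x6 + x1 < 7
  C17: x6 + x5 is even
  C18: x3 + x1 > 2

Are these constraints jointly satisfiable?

Satisfiable

Take x1 = 4, x2 = 5, x3 = 0, x4 = 4, x5 = 0, x6 = 0. Then constraint 1: x1 - x2 = -1; constraint 2: x4 + x5 = 4, and every other listed constraint is also met.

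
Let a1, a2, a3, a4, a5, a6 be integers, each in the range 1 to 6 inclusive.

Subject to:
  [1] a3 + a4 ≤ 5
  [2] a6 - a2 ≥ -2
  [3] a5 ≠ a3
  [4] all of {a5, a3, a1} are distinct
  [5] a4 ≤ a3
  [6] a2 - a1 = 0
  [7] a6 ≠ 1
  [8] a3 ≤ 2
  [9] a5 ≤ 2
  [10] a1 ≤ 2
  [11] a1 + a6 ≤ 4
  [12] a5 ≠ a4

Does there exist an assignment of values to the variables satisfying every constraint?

Unsatisfiable

Constraints 8, 9, and 10 confine each of a5, a3, a1 to the 2 values {1, 2} (the domain already gives each ≥ 1).
Constraint 4 requires all 3 of them to be distinct, but only 2 values are available — impossible by the pigeonhole principle.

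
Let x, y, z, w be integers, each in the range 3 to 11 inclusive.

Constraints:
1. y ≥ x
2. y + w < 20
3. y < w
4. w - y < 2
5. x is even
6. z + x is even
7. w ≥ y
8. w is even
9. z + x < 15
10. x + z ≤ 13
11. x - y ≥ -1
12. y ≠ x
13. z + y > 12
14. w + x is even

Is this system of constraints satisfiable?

Satisfiable

Take x = 8, y = 9, z = 4, w = 10. Then constraint 2: y + w = 19; constraint 4: w - y = 1, and every other listed constraint is also met.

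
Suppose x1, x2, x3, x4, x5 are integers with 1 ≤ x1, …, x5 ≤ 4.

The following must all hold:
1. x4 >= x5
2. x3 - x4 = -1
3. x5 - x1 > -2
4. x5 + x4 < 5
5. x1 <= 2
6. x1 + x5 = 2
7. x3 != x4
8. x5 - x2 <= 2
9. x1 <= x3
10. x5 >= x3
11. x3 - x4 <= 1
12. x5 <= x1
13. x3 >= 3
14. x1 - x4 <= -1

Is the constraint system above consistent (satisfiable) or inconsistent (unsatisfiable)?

From constraints 10 and 13: x5 ≥ x3 and x3 ≥ 3, so x5 ≥ 3. From constraints 5 and 12: x5 ≤ x1 and x1 ≤ 2, so x5 ≤ 2. But 2 < 3, so no value of x5 works.

Unsatisfiable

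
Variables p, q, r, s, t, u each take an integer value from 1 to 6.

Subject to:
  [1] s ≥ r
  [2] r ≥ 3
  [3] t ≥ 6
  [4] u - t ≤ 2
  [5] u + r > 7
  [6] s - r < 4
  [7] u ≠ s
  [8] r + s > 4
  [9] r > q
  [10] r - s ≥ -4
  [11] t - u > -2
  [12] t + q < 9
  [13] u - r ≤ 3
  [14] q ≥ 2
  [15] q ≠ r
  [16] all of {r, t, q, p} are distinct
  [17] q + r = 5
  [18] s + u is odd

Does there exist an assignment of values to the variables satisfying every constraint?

Setting (p, q, r, s, t, u) = (5, 2, 3, 4, 6, 5) satisfies everything: constraint 4: u - t = -1; constraint 5: u + r = 8; constraint 6: s - r = 1, and the others follow.

Satisfiable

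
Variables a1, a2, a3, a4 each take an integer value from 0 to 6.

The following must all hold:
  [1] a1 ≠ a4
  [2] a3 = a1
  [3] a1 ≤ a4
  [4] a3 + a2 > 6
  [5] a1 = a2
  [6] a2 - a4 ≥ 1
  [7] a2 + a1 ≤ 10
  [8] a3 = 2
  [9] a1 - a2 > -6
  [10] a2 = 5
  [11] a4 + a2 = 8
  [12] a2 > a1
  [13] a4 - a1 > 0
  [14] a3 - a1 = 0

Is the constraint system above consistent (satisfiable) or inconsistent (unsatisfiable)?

Constraint 8 fixes a3 = 2 and constraint 10 fixes a2 = 5. Constraints 2 and 5 give a3 = a1 = a2, so a3 = a2. But 2 ≠ 5 — contradiction.

Unsatisfiable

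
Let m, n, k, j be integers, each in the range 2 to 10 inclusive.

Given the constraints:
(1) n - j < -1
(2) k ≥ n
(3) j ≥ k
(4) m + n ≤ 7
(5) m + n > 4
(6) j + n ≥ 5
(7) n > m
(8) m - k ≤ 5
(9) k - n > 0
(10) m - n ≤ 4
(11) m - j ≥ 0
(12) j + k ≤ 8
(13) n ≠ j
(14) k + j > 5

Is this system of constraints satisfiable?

Constraints 3, 7, 9, and 11 give j ≤ m, m < n, n < k, k ≤ j. Chaining: j ≤ m < n < k ≤ j, which forces j < j — impossible.

Unsatisfiable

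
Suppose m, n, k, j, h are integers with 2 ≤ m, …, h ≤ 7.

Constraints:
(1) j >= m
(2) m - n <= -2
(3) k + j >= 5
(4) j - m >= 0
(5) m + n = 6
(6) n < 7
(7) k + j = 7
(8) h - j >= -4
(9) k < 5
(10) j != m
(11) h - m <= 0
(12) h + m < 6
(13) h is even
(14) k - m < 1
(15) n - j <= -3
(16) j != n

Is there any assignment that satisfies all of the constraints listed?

Unsatisfiable

Constraints 2, 8, 11, and 15 give m − h ≥ 0, h − j ≥ -4, j − n ≥ 3, n − m ≥ 2.
Adding all 4 inequalities: the left sides telescope to 0, and the right sides sum to 0 + (-4) + 3 + 2 = 1. So 0 ≥ 1, which is false.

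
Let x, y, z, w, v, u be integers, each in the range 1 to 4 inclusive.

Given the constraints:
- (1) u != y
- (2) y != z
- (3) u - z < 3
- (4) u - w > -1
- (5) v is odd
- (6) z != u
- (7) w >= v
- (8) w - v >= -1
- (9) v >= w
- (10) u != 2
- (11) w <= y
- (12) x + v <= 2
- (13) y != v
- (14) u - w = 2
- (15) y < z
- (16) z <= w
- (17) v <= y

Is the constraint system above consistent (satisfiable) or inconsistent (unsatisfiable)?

Unsatisfiable

Constraints 9, 15, 16, and 17 give z ≤ w, w ≤ v, v ≤ y, y < z. Chaining: z ≤ w ≤ v ≤ y < z, which forces z < z — impossible.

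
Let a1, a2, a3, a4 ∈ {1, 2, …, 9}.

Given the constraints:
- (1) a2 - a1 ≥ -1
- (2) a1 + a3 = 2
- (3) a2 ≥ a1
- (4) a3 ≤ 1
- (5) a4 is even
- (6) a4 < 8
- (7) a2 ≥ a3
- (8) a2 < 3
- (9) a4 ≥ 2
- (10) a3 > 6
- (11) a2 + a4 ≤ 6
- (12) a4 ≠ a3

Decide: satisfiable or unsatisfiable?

From constraint 10: a3 ≥ 7. From constraint 4: a3 ≤ 1. But 1 < 7, so no value of a3 works.

Unsatisfiable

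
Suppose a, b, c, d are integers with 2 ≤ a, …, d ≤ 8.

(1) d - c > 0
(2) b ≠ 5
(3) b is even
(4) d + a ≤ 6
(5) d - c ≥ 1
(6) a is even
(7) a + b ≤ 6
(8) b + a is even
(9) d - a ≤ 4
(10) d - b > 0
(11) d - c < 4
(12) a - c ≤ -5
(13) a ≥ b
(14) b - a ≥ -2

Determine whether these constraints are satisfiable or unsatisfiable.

Constraints 5, 9, and 12 give a − d ≥ -4, d − c ≥ 1, c − a ≥ 5.
Adding all 3 inequalities: the left sides telescope to 0, and the right sides sum to (-4) + 1 + 5 = 2. So 0 ≥ 2, which is false.

Unsatisfiable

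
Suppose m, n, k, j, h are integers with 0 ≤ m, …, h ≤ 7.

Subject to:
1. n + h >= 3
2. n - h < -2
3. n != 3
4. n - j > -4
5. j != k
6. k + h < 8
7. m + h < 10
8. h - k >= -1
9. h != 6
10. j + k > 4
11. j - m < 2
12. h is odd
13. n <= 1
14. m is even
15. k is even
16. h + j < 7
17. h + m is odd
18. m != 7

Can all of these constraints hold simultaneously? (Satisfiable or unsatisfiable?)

Satisfiable

Take m = 4, n = 0, k = 2, j = 3, h = 3. Then constraint 1: n + h = 3; constraint 2: n - h = -3; constraint 4: n - j = -3, and every other listed constraint is also met.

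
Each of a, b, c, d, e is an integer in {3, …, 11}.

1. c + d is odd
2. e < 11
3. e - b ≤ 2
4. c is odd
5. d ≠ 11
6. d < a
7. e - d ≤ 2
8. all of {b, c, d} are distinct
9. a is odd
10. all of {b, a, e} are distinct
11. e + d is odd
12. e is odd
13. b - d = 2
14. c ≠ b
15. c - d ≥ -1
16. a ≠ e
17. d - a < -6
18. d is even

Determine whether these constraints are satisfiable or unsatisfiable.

Satisfiable

Try a = 11, b = 6, c = 5, d = 4, e = 5.
Check constraint 3: e - b = -1; constraint 7: e - d = 1. The remaining constraints are straightforward to verify.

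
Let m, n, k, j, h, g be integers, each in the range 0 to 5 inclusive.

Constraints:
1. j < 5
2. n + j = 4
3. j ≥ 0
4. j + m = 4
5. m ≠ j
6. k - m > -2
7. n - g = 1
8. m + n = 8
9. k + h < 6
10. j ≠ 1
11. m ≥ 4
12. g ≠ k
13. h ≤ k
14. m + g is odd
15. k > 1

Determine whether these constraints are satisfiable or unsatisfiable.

Try m = 4, n = 4, k = 5, j = 0, h = 0, g = 3.
Check constraint 2: n + j = 4; constraint 4: j + m = 4; constraint 6: k - m = 1. The remaining constraints are straightforward to verify.

Satisfiable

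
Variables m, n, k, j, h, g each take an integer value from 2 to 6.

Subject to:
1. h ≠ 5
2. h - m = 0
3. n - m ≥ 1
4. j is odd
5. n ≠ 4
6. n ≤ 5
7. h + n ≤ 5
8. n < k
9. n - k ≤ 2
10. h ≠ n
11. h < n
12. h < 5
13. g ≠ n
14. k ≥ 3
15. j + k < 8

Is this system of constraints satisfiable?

The assignment m = 2, n = 3, k = 4, j = 3, h = 2, g = 2 works:
  constraint 2 holds since h - m = 0.
  constraint 3 holds since n - m = 1.
The rest check out directly.

Satisfiable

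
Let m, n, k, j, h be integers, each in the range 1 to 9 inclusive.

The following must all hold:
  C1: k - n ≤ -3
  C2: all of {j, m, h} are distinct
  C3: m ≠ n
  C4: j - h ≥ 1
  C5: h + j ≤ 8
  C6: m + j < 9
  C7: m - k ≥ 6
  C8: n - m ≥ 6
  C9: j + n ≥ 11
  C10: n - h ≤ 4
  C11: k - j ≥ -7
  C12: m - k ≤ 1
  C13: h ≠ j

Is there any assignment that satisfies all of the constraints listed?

Constraints 4, 7, 8, 10, and 11 give h − n ≥ -4, n − m ≥ 6, m − k ≥ 6, k − j ≥ -7, j − h ≥ 1.
Adding all 5 inequalities: the left sides telescope to 0, and the right sides sum to (-4) + 6 + 6 + (-7) + 1 = 2. So 0 ≥ 2, which is false.

Unsatisfiable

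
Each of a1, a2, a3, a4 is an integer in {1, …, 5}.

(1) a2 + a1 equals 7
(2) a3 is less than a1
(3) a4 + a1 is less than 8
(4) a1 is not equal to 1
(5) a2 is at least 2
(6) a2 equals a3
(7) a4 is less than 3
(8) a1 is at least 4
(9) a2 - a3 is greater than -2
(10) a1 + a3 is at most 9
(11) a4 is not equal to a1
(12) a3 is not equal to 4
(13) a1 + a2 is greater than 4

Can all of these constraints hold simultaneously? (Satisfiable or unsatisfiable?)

Take a1 = 5, a2 = 2, a3 = 2, a4 = 1. Then constraint 1: a2 + a1 = 7; constraint 3: a4 + a1 = 6, and every other listed constraint is also met.

Satisfiable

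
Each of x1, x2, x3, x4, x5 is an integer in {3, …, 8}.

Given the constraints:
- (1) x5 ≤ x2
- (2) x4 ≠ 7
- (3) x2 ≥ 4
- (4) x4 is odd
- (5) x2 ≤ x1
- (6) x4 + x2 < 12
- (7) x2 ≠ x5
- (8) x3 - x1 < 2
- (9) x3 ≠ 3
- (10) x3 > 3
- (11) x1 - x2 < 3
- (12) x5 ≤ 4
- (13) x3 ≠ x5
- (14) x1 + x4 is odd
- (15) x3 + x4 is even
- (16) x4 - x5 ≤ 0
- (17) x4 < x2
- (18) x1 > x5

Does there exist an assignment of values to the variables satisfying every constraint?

Try x1 = 8, x2 = 8, x3 = 7, x4 = 3, x5 = 3.
Check constraint 6: x4 + x2 = 11; constraint 8: x3 - x1 = -1. The remaining constraints are straightforward to verify.

Satisfiable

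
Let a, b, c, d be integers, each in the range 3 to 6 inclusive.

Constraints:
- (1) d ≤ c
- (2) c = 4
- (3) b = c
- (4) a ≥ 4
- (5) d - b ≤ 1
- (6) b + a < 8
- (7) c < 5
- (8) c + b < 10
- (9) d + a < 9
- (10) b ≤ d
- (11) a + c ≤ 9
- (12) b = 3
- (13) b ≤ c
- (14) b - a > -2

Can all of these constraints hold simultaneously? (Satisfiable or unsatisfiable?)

Unsatisfiable

Constraint 12 fixes b = 3 and constraint 2 fixes c = 4, but constraint 3 requires b = c. Since 3 ≠ 4, contradiction.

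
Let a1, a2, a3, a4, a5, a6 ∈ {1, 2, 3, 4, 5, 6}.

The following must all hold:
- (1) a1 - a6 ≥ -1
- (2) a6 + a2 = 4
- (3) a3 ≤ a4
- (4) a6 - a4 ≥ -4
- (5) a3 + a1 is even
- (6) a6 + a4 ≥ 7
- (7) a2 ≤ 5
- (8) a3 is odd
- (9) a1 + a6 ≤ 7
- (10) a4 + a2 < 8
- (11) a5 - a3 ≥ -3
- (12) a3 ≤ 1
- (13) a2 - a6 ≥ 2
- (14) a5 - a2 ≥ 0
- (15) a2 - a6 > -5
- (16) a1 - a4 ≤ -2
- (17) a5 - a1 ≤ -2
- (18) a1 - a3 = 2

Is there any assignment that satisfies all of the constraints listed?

Unsatisfiable

Constraints 4, 13, 14, 16, and 17 give a1 − a5 ≥ 2, a5 − a2 ≥ 0, a2 − a6 ≥ 2, a6 − a4 ≥ -4, a4 − a1 ≥ 2.
Adding all 5 inequalities: the left sides telescope to 0, and the right sides sum to 2 + 0 + 2 + (-4) + 2 = 2. So 0 ≥ 2, which is false.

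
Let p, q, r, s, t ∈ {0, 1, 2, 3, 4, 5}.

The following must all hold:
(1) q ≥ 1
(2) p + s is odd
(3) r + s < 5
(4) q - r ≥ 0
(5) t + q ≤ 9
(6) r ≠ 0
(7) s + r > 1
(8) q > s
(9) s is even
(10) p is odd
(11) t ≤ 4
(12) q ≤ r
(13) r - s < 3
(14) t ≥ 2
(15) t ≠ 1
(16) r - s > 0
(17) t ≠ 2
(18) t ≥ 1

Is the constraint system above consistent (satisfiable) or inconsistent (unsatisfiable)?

Satisfiable

Setting (p, q, r, s, t) = (3, 2, 2, 0, 4) satisfies everything: constraint 3: r + s = 2; constraint 4: q - r = 0; constraint 5: t + q = 6, and the others follow.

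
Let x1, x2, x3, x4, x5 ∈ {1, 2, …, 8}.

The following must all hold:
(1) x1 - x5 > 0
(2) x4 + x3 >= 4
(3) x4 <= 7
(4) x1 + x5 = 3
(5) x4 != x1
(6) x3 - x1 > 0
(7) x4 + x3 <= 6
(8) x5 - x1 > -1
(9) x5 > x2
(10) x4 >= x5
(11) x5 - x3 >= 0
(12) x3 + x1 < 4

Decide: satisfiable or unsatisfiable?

Unsatisfiable

Constraints 1, 6, and 11 give x5 < x1, x1 < x3, x3 ≤ x5. Chaining: x5 < x1 < x3 ≤ x5, which forces x5 < x5 — impossible.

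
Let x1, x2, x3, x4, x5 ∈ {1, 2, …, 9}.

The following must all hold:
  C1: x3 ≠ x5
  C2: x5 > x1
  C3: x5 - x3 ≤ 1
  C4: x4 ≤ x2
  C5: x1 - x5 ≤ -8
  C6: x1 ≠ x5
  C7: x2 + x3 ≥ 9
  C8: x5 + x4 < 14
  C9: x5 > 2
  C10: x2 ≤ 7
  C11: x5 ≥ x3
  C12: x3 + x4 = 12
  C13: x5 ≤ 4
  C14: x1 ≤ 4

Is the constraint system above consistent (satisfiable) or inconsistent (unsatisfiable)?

From constraints 11 and 13: x3 ≤ x5 ≤ 4. From constraints 4 and 10: x4 ≤ x2 ≤ 7. Hence x3 + x4 ≤ 11. But constraint 12 requires x3 + x4 = 12, and 12 > 11. Contradiction.

Unsatisfiable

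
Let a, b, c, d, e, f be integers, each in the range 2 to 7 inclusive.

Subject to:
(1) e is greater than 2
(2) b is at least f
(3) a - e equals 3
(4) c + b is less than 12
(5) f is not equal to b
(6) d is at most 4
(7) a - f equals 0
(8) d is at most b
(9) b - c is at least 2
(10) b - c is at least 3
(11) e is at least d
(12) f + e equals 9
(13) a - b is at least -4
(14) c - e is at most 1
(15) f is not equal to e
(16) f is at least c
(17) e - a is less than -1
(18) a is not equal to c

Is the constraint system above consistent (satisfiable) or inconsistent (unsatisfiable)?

Satisfiable

Take a = 6, b = 7, c = 3, d = 3, e = 3, f = 6. Then constraint 3: a - e = 3; constraint 4: c + b = 10, and every other listed constraint is also met.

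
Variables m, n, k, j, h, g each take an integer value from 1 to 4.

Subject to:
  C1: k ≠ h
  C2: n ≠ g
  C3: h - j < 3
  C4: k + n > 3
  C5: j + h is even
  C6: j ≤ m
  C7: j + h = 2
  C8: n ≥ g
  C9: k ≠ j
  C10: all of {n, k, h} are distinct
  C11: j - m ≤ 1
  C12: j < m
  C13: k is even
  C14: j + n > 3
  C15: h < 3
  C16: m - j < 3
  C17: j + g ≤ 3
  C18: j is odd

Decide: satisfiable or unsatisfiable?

One satisfying assignment is m = 3, n = 3, k = 2, j = 1, h = 1, g = 1.
For the less obvious constraints — constraint 3: h - j = 0; constraint 4: k + n = 5; constraint 7: j + h = 2 — and the others hold by inspection.

Satisfiable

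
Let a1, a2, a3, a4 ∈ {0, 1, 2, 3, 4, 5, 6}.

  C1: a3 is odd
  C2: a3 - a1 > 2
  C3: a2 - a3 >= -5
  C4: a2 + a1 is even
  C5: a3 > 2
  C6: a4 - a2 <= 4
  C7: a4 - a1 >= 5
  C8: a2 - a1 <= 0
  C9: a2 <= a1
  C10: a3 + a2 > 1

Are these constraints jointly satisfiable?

Unsatisfiable

Constraints 6, 7, and 8 give a1 − a2 ≥ 0, a2 − a4 ≥ -4, a4 − a1 ≥ 5.
Adding all 3 inequalities: the left sides telescope to 0, and the right sides sum to 0 + (-4) + 5 = 1. So 0 ≥ 1, which is false.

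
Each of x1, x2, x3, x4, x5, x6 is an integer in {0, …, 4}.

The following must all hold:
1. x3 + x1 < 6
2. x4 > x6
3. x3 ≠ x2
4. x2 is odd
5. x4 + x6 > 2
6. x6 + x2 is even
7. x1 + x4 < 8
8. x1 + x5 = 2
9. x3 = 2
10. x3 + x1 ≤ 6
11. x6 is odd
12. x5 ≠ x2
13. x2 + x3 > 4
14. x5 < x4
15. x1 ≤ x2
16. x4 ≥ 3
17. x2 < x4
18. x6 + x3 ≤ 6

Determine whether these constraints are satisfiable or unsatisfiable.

Satisfiable

Try x1 = 1, x2 = 3, x3 = 2, x4 = 4, x5 = 1, x6 = 1.
Check constraint 1: x3 + x1 = 3; constraint 5: x4 + x6 = 5. The remaining constraints are straightforward to verify.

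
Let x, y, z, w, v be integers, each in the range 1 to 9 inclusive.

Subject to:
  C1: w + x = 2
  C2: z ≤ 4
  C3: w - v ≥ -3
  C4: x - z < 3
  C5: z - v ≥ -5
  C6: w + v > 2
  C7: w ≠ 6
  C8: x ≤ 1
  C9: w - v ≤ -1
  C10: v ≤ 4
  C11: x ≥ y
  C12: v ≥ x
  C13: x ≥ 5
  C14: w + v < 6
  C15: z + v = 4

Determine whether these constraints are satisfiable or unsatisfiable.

From constraint 13: x ≥ 5. From constraints 10 and 12: x ≤ v and v ≤ 4, so x ≤ 4. But 4 < 5, so no value of x works.

Unsatisfiable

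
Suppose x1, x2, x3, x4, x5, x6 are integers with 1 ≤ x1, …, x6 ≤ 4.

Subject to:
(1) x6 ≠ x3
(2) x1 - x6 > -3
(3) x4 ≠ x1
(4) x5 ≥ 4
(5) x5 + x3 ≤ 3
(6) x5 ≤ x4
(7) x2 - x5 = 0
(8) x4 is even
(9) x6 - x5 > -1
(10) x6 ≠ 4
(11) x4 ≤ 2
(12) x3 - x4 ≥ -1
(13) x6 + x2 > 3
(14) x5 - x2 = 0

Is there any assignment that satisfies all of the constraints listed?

Unsatisfiable

From constraint 4: x5 ≥ 4. From constraints 6 and 11: x5 ≤ x4 and x4 ≤ 2, so x5 ≤ 2. But 2 < 4, so no value of x5 works.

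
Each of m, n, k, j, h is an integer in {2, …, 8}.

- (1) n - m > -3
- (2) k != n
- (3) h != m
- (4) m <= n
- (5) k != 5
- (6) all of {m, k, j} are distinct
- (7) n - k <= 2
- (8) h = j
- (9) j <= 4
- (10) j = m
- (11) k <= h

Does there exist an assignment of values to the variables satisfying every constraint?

From constraints 8 and 10, h = j = m, so h = m. But constraint 3 says h ≠ m. Contradiction.

Unsatisfiable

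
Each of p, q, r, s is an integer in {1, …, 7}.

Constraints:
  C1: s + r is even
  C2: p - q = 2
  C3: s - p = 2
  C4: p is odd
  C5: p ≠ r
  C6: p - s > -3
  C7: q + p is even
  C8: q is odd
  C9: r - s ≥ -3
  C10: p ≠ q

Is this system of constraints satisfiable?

Setting (p, q, r, s) = (5, 3, 7, 7) satisfies everything: constraint 2: p - q = 2; constraint 3: s - p = 2; constraint 6: p - s = -2, and the others follow.

Satisfiable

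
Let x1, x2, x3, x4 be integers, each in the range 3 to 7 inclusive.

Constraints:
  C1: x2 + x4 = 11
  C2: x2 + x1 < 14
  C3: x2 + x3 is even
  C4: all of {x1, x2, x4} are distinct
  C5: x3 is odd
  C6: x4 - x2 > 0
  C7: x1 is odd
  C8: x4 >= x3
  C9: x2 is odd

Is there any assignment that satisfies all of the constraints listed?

Take x1 = 7, x2 = 5, x3 = 3, x4 = 6. Then constraint 1: x2 + x4 = 11; constraint 2: x2 + x1 = 12; constraint 6: x4 - x2 = 1, and every other listed constraint is also met.

Satisfiable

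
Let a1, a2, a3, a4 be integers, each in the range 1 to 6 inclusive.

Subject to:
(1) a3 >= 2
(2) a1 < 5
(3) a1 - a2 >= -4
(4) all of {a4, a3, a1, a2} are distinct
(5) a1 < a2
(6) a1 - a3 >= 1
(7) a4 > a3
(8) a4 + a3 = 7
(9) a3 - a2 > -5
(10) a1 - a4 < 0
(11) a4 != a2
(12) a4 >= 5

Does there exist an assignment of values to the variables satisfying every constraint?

Satisfiable

Take a1 = 3, a2 = 6, a3 = 2, a4 = 5. Then constraint 3: a1 - a2 = -3; constraint 6: a1 - a3 = 1, and every other listed constraint is also met.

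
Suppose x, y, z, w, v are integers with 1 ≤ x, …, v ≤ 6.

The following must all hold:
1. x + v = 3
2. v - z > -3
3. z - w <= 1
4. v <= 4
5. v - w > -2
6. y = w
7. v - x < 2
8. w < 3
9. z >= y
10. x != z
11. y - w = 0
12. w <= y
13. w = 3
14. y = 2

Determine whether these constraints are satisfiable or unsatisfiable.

Constraint 14 fixes y = 2 and constraint 13 fixes w = 3, but constraint 6 requires y = w. Since 2 ≠ 3, contradiction.

Unsatisfiable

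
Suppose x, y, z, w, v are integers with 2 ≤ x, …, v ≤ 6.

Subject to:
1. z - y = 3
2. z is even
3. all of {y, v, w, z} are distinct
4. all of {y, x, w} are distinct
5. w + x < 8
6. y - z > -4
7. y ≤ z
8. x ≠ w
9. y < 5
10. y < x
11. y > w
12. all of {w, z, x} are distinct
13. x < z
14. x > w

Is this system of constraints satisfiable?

Satisfiable

Take x = 4, y = 3, z = 6, w = 2, v = 4. Then constraint 1: z - y = 3; constraint 5: w + x = 6, and every other listed constraint is also met.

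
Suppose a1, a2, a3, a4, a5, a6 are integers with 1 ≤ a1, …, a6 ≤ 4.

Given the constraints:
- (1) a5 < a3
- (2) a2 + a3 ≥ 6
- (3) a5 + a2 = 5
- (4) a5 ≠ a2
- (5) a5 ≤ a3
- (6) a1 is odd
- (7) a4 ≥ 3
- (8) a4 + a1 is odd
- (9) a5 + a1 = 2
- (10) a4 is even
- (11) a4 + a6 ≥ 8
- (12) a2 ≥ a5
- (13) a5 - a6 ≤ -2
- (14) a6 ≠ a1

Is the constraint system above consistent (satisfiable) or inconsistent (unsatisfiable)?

Satisfiable

Try a1 = 1, a2 = 4, a3 = 4, a4 = 4, a5 = 1, a6 = 4.
Check constraint 2: a2 + a3 = 8; constraint 3: a5 + a2 = 5; constraint 9: a5 + a1 = 2. The remaining constraints are straightforward to verify.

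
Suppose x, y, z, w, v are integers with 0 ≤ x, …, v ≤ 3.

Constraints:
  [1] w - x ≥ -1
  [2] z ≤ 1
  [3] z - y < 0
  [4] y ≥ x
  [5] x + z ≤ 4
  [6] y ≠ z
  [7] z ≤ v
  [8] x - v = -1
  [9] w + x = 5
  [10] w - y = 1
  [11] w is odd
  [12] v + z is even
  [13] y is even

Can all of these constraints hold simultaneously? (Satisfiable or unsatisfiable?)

Satisfiable

Take x = 2, y = 2, z = 1, w = 3, v = 3. Then constraint 1: w - x = 1; constraint 3: z - y = -1; constraint 5: x + z = 3, and every other listed constraint is also met.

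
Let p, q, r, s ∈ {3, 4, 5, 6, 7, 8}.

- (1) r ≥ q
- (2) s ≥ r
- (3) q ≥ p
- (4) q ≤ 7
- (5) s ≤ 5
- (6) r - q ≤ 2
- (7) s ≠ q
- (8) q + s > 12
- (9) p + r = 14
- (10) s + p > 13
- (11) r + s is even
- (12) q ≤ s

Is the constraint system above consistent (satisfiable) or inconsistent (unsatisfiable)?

Unsatisfiable

From constraints 3 and 4: p ≤ q ≤ 7. From constraints 2 and 5: r ≤ s ≤ 5. Hence p + r ≤ 12. But constraint 9 requires p + r = 14, and 14 > 12. Contradiction.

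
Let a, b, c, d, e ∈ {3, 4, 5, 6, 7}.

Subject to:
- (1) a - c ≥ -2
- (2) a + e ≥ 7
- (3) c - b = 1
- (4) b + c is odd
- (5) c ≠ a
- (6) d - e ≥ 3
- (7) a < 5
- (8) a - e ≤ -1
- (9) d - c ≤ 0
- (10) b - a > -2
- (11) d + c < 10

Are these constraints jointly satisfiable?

Constraints 1, 6, 8, and 9 give d − e ≥ 3, e − a ≥ 1, a − c ≥ -2, c − d ≥ 0.
Adding all 4 inequalities: the left sides telescope to 0, and the right sides sum to 3 + 1 + (-2) + 0 = 2. So 0 ≥ 2, which is false.

Unsatisfiable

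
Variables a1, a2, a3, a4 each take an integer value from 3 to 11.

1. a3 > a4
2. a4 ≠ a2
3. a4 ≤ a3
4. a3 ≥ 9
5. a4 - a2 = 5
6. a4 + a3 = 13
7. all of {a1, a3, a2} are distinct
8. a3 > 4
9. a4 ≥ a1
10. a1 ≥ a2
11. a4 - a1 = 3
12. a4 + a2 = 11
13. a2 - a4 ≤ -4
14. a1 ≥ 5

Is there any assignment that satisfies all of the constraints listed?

From constraints 9 and 14: a4 ≥ a1 ≥ 5. From constraint 4: a3 ≥ 9. Hence a4 + a3 ≥ 14. But constraint 6 requires a4 + a3 = 13, and 13 < 14. Contradiction.

Unsatisfiable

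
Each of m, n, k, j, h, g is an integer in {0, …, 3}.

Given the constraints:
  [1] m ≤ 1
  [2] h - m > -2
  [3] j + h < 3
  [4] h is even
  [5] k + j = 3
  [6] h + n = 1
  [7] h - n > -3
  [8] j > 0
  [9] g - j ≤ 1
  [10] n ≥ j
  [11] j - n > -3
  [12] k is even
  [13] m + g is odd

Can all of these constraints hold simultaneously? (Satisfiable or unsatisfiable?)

Satisfiable

Setting (m, n, k, j, h, g) = (1, 1, 2, 1, 0, 2) satisfies everything: constraint 2: h - m = -1; constraint 3: j + h = 1, and the others follow.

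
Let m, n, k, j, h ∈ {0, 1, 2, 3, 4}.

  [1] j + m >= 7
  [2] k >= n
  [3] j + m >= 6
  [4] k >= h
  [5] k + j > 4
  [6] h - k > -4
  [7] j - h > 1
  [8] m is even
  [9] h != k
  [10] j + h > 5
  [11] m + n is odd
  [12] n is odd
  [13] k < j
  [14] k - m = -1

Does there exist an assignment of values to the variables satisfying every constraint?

Satisfiable

One satisfying assignment is m = 4, n = 3, k = 3, j = 4, h = 2.
For the less obvious constraints — constraint 1: j + m = 8; constraint 3: j + m = 8 — and the others hold by inspection.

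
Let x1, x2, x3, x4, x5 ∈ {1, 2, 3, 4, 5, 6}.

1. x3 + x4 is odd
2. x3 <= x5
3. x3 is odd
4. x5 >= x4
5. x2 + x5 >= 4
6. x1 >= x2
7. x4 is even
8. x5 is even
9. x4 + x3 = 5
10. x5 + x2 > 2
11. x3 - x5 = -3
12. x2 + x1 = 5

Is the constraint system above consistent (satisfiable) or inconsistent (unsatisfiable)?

Try x1 = 4, x2 = 1, x3 = 1, x4 = 4, x5 = 4.
Check constraint 5: x2 + x5 = 5; constraint 9: x4 + x3 = 5; constraint 10: x5 + x2 = 5. The remaining constraints are straightforward to verify.

Satisfiable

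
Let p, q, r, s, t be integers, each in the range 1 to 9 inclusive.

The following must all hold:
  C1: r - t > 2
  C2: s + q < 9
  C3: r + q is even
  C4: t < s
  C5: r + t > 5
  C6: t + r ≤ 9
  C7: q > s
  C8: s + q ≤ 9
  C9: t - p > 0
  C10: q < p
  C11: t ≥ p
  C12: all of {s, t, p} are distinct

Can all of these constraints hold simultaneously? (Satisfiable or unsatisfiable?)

Unsatisfiable

Constraints 4, 7, 9, and 10 give s < q, q < p, p < t, t < s. Chaining: s < q < p < t < s, which forces s < s — impossible.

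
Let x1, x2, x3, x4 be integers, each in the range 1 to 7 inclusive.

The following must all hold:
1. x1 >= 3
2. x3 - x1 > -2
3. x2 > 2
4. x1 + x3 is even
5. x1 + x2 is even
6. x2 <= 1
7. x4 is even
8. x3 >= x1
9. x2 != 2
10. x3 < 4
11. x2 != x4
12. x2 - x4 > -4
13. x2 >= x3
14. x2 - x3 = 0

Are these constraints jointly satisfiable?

Unsatisfiable

From constraints 1 and 8: x3 ≥ x1 and x1 ≥ 3, so x3 ≥ 3. From constraints 6 and 13: x3 ≤ x2 and x2 ≤ 1, so x3 ≤ 1. But 1 < 3, so no value of x3 works.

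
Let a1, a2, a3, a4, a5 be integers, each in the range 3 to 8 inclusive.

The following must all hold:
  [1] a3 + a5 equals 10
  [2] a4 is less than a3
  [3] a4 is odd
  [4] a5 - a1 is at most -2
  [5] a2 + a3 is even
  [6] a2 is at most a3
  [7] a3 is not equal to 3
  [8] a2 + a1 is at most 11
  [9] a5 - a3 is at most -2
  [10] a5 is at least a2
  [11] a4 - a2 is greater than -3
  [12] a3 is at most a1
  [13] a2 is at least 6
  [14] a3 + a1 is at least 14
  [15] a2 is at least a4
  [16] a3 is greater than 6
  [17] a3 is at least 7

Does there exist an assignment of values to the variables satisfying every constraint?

Unsatisfiable

From constraint 13: a2 ≥ 6. From constraints 12 and 17: a1 ≥ a3 ≥ 7. Hence a2 + a1 ≥ 13. But constraint 8 requires a2 + a1 ≤ 11, and 11 < 13. Contradiction.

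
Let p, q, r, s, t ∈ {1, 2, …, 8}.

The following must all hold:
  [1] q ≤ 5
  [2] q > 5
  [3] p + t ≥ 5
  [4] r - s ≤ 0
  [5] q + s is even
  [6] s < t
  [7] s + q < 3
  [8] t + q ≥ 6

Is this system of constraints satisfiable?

Unsatisfiable

From constraint 2: q ≥ 6. From constraint 1: q ≤ 5. But 5 < 6, so no value of q works.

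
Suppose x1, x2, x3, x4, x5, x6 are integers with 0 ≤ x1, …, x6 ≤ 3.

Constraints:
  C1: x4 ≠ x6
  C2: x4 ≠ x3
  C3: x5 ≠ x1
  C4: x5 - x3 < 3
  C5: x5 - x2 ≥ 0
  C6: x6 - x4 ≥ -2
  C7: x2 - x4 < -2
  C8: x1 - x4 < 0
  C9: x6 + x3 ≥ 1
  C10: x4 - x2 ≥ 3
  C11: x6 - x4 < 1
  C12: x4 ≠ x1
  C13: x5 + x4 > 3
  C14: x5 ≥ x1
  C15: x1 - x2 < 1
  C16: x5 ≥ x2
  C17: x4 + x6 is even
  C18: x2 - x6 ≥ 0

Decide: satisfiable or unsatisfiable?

Constraints 6, 10, and 18 give x2 − x6 ≥ 0, x6 − x4 ≥ -2, x4 − x2 ≥ 3.
Adding all 3 inequalities: the left sides telescope to 0, and the right sides sum to 0 + (-2) + 3 = 1. So 0 ≥ 1, which is false.

Unsatisfiable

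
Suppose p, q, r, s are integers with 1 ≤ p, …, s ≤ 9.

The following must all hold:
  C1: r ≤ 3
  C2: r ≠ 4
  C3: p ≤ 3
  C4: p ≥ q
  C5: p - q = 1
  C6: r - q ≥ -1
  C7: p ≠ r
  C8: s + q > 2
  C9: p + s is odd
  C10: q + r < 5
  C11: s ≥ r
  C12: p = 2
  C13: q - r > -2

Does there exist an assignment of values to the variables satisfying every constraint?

Try p = 2, q = 1, r = 1, s = 3.
Check constraint 5: p - q = 1; constraint 6: r - q = 0. The remaining constraints are straightforward to verify.

Satisfiable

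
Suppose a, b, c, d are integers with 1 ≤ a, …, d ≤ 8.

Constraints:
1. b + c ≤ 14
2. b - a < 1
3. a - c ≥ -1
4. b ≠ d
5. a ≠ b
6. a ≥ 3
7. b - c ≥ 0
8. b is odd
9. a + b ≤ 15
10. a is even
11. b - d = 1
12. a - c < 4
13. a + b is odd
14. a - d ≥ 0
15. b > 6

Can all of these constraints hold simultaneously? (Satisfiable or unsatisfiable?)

Satisfiable

Try a = 8, b = 7, c = 6, d = 6.
Check constraint 1: b + c = 13; constraint 2: b - a = -1; constraint 3: a - c = 2. The remaining constraints are straightforward to verify.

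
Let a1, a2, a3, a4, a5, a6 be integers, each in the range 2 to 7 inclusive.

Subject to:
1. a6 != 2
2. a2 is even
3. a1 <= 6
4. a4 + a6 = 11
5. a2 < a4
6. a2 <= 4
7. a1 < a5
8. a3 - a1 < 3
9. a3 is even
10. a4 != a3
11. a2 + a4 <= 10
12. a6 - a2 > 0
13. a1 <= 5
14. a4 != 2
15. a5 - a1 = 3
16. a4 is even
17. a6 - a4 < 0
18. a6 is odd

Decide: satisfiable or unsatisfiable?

Satisfiable

Take a1 = 2, a2 = 2, a3 = 2, a4 = 6, a5 = 5, a6 = 5. Then constraint 4: a4 + a6 = 11; constraint 8: a3 - a1 = 0; constraint 11: a2 + a4 = 8, and every other listed constraint is also met.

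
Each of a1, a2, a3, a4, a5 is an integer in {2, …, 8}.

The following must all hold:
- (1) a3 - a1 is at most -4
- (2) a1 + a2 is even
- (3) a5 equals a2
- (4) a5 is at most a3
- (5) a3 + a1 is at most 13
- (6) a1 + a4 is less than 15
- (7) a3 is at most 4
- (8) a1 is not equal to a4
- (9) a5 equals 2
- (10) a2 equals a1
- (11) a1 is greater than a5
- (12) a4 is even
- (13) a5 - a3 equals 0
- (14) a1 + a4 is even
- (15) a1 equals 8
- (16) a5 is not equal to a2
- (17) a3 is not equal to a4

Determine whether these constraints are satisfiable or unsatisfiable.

Unsatisfiable

Constraint 9 fixes a5 = 2 and constraint 15 fixes a1 = 8. Constraints 3 and 10 give a5 = a2 = a1, so a5 = a1. But 2 ≠ 8 — contradiction.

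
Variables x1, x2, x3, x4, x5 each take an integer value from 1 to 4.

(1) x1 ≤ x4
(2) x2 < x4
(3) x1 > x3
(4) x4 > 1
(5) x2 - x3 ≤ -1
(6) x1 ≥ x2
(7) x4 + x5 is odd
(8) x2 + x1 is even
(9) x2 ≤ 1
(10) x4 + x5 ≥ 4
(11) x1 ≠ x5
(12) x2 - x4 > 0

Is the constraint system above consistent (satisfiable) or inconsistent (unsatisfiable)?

Unsatisfiable

Constraints 1, 3, 5, and 12 give x4 < x2, x2 < x3, x3 < x1, x1 ≤ x4. Chaining: x4 < x2 < x3 < x1 ≤ x4, which forces x4 < x4 — impossible.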